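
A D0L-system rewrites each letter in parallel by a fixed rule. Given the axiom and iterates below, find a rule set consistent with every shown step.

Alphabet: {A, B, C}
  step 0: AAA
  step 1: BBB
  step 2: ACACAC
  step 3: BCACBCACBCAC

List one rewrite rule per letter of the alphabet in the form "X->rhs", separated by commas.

A->B, B->AC, C->CAC

  step 2 ⇒ step 3: ACACAC ⇒ B·CAC·B·CAC·B·CAC
    A ↦ B
    C ↦ CAC
  step 1 ⇒ step 2: BBB ⇒ AC·AC·AC
    B ↦ AC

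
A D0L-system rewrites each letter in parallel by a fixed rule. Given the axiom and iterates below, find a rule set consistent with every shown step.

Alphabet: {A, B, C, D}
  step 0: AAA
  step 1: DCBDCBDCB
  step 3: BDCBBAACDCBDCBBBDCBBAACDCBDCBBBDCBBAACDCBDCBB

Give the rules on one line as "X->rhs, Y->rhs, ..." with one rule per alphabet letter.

  step 0 ⇒ step 1: AAA ⇒ DCB·DCB·DCB
    A ↦ DCB
    B ↦ AAC  (constrained at step 1)
    C ↦ B  (constrained at step 1)
    D ↦ CAC  (constrained at step 1)

A->DCB, B->AAC, C->B, D->CAC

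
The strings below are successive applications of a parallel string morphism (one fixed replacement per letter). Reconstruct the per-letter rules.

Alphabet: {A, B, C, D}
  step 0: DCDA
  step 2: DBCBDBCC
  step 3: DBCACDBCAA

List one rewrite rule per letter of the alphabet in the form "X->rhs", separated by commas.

A->B, B->C, C->A, D->DB

  step 2 ⇒ step 3: DBCBDBCC ⇒ DB·C·A·C·DB·C·A·A
    B ↦ C
    C ↦ A
    D ↦ DB
    A ↦ B  (constrained at step 0)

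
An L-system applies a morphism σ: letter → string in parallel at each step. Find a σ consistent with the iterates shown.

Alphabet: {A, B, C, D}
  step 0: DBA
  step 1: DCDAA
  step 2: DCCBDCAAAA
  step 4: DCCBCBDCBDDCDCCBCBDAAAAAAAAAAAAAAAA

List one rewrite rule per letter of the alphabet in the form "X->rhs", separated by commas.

A->AA, B->D, C->CB, D->DC

  step 1 ⇒ step 2: DCDAA ⇒ DC·CB·DC·AA·AA
    A ↦ AA
    C ↦ CB
    D ↦ DC
  step 0 ⇒ step 1: DBA ⇒ DC·D·AA
    B ↦ D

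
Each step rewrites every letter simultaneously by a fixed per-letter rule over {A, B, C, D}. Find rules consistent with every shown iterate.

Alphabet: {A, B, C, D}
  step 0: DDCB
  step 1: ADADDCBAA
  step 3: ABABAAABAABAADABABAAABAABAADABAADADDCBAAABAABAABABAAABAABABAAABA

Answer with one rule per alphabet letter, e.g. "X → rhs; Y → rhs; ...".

  step 0 ⇒ step 1: DDCB ⇒ AD·AD·DC·BAA
    B ↦ BAA
    C ↦ DC
    D ↦ AD
    A ↦ ABA  (constrained at step 1)

A->ABA, B->BAA, C->DC, D->AD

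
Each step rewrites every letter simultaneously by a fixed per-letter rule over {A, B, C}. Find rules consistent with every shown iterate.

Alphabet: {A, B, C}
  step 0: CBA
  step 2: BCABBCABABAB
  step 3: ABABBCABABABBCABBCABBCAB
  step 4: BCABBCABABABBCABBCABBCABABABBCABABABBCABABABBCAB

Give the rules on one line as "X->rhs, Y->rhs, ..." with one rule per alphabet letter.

  step 3 ⇒ step 4: ABABBCABABABBCABBCABBCAB ⇒ BC·AB·BC·AB·AB·AB·BC·AB·BC·AB·BC·AB·AB·AB·BC·AB·AB·AB·BC·AB·AB·AB·BC·AB
    A ↦ BC
    B ↦ AB
    C ↦ AB

A->BC, B->AB, C->AB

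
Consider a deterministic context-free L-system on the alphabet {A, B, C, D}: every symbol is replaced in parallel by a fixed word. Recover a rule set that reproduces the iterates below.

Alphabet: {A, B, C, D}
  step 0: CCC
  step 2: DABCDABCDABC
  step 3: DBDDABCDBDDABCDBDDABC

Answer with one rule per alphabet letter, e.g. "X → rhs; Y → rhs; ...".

  step 2 ⇒ step 3: DABCDABCDABC ⇒ DB·D·DA·BC·DB·D·DA·BC·DB·D·DA·BC
    A ↦ D
    B ↦ DA
    C ↦ BC
    D ↦ DB

A->D, B->DA, C->BC, D->DB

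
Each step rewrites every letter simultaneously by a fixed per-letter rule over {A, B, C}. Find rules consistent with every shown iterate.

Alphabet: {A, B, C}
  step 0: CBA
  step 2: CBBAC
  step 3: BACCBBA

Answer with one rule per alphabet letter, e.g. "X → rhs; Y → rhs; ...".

A->B, B->C, C->BA

  step 2 ⇒ step 3: CBBAC ⇒ BA·C·C·B·BA
    A ↦ B
    B ↦ C
    C ↦ BA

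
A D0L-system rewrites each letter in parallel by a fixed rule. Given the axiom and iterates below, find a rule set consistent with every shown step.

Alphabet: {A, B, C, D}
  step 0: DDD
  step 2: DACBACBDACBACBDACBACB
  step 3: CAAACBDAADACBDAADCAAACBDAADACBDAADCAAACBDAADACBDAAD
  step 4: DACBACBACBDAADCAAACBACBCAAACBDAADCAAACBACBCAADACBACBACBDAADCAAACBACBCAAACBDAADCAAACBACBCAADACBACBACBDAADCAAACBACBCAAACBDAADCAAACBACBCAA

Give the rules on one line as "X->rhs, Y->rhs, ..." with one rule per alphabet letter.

  step 3 ⇒ step 4: CAAACBDAADACBDAADCAAACBDAADACBDAADCAAACBDAADACBDAAD ⇒ D·ACB·ACB·ACB·D·AAD·CAA·ACB·ACB·CAA·ACB·D·AAD·CAA·ACB·ACB·CAA·D·ACB·ACB·ACB·D·AAD·CAA·ACB·ACB·CAA·ACB·D·AAD·CAA·ACB·ACB·CAA·D·ACB·ACB·ACB·D·AAD·CAA·ACB·ACB·CAA·ACB·D·AAD·CAA·ACB·ACB·CAA
    A ↦ ACB
    B ↦ AAD
    C ↦ D
    D ↦ CAA

A->ACB, B->AAD, C->D, D->CAA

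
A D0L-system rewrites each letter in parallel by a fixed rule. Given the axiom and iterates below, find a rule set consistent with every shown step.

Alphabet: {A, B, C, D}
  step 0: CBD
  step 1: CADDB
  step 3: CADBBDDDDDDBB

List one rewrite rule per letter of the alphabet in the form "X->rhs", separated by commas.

A->DB, B->DD, C->CA, D->B

  step 0 ⇒ step 1: CBD ⇒ CA·DD·B
    B ↦ DD
    C ↦ CA
    D ↦ B
    A ↦ DB  (constrained at step 1)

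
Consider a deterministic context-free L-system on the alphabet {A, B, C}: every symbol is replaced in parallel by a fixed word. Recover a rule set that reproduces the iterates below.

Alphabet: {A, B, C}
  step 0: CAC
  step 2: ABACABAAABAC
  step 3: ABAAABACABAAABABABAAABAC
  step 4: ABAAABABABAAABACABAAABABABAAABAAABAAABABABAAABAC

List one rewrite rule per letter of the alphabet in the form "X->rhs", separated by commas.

A->AB, B->AA, C->AC

  step 3 ⇒ step 4: ABAAABACABAAABABABAAABAC ⇒ AB·AA·AB·AB·AB·AA·AB·AC·AB·AA·AB·AB·AB·AA·AB·AA·AB·AA·AB·AB·AB·AA·AB·AC
    A ↦ AB
    B ↦ AA
    C ↦ AC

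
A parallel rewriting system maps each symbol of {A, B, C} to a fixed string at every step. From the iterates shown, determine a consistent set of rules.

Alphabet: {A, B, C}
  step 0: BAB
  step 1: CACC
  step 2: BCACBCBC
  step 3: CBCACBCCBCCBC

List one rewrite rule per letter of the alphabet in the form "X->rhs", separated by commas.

A->AC, B->C, C->BC

  step 2 ⇒ step 3: BCACBCBC ⇒ C·BC·AC·BC·C·BC·C·BC
    A ↦ AC
    B ↦ C
    C ↦ BC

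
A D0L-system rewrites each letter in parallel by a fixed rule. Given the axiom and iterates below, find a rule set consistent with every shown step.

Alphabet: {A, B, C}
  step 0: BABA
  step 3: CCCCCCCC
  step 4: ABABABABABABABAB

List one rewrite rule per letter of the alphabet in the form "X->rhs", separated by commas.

  step 3 ⇒ step 4: CCCCCCCC ⇒ AB·AB·AB·AB·AB·AB·AB·AB
    C ↦ AB
    A ↦ C  (constrained at step 0)
    B ↦ C  (constrained at step 0)

A->C, B->C, C->AB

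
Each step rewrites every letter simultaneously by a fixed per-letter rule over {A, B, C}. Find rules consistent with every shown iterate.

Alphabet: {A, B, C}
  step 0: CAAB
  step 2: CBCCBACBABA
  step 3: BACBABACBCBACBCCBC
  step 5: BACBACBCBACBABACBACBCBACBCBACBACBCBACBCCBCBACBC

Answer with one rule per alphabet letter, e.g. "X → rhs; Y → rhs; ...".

A->BC, B->C, C->BA

  step 2 ⇒ step 3: CBCCBACBABA ⇒ BA·C·BA·BA·C·BC·BA·C·BC·C·BC
    A ↦ BC
    B ↦ C
    C ↦ BA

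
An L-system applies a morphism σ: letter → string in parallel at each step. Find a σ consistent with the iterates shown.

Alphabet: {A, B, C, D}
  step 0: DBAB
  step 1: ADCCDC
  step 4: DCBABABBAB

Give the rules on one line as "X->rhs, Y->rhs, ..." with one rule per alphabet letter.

A->C, B->DC, C->B, D->A

  step 0 ⇒ step 1: DBAB ⇒ A·DC·C·DC
    A ↦ C
    B ↦ DC
    D ↦ A
    C ↦ B  (constrained at step 1)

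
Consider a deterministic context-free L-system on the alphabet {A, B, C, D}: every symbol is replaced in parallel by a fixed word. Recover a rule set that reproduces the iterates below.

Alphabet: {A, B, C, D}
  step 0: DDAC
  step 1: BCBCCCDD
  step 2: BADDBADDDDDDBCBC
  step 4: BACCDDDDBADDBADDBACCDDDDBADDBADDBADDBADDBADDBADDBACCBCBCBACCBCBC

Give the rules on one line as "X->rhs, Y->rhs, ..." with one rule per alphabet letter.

  step 1 ⇒ step 2: BCBCCCDD ⇒ BA·DD·BA·DD·DD·DD·BC·BC
    B ↦ BA
    C ↦ DD
    D ↦ BC
  step 0 ⇒ step 1: DDAC ⇒ BC·BC·CC·DD
    A ↦ CC

A->CC, B->BA, C->DD, D->BC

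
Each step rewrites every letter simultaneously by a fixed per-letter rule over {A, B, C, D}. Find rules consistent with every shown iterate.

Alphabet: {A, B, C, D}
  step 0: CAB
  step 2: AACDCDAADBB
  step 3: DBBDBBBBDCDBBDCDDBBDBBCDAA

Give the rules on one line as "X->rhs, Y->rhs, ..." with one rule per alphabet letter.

  step 2 ⇒ step 3: AACDCDAADBB ⇒ DBB·DBB·BBD·CD·BBD·CD·DBB·DBB·CD·A·A
    A ↦ DBB
    B ↦ A
    C ↦ BBD
    D ↦ CD

A->DBB, B->A, C->BBD, D->CD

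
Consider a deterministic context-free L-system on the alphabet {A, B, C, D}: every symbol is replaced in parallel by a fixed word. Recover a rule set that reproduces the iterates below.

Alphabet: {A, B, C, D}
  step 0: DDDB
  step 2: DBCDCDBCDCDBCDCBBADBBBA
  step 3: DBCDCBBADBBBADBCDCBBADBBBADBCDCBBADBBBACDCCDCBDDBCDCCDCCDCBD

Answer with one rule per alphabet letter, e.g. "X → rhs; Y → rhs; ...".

A->BD, B->CDC, C->BBA, D->DB

  step 2 ⇒ step 3: DBCDCDBCDCDBCDCBBADBBBA ⇒ DB·CDC·BBA·DB·BBA·DB·CDC·BBA·DB·BBA·DB·CDC·BBA·DB·BBA·CDC·CDC·BD·DB·CDC·CDC·CDC·BD
    A ↦ BD
    B ↦ CDC
    C ↦ BBA
    D ↦ DB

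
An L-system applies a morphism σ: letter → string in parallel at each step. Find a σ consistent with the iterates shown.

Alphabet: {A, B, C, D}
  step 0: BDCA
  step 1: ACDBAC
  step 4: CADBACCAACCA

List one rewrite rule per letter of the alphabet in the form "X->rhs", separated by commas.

  step 0 ⇒ step 1: BDCA ⇒ AC·DB·A·C
    A ↦ C
    B ↦ AC
    C ↦ A
    D ↦ DB

A->C, B->AC, C->A, D->DB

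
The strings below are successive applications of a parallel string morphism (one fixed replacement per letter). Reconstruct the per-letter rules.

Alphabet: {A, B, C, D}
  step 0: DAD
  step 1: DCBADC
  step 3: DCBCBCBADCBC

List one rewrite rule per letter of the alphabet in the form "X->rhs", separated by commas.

  step 0 ⇒ step 1: DAD ⇒ DC·BA·DC
    A ↦ BA
    D ↦ DC
    B ↦ C  (constrained at step 1)
    C ↦ B  (constrained at step 1)

A->BA, B->C, C->B, D->DC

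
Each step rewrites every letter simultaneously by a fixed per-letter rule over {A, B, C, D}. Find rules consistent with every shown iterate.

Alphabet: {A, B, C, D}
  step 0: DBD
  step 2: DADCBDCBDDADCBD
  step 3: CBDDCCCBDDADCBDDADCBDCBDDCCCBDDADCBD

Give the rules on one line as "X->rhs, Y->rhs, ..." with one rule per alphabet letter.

  step 2 ⇒ step 3: DADCBDCBDDADCBD ⇒ CBD·DCC·CBD·DA·D·CBD·DA·D·CBD·CBD·DCC·CBD·DA·D·CBD
    A ↦ DCC
    B ↦ D
    C ↦ DA
    D ↦ CBD

A->DCC, B->D, C->DA, D->CBD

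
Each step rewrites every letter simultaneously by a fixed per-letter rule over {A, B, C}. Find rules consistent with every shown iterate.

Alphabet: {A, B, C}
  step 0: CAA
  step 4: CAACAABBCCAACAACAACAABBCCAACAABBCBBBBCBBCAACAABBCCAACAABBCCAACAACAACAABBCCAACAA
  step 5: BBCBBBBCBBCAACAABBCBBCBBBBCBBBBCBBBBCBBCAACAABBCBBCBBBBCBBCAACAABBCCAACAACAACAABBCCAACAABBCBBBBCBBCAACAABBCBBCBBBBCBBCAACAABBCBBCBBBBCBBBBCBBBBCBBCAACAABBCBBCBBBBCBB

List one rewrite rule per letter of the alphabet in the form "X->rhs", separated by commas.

  step 4 ⇒ step 5: CAACAABBCCAACAACAACAABBCCAACAABBCBBBBCBBCAACAABBCCAACAABBCCAACAACAACAABBCCAACAA ⇒ BBC·B·B·BBC·B·B·CAA·CAA·BBC·BBC·B·B·BBC·B·B·BBC·B·B·BBC·B·B·CAA·CAA·BBC·BBC·B·B·BBC·B·B·CAA·CAA·BBC·CAA·CAA·CAA·CAA·BBC·CAA·CAA·BBC·B·B·BBC·B·B·CAA·CAA·BBC·BBC·B·B·BBC·B·B·CAA·CAA·BBC·BBC·B·B·BBC·B·B·BBC·B·B·BBC·B·B·CAA·CAA·BBC·BBC·B·B·BBC·B·B
    A ↦ B
    B ↦ CAA
    C ↦ BBC

A->B, B->CAA, C->BBC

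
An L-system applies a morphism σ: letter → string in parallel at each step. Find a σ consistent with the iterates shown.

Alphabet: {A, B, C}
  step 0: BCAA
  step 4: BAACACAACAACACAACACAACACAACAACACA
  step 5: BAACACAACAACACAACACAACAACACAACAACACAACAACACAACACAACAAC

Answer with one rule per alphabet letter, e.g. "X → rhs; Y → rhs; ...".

A->AC, B->BA, C->A

  step 4 ⇒ step 5: BAACACAACAACACAACACAACACAACAACACA ⇒ BA·AC·AC·A·AC·A·AC·AC·A·AC·AC·A·AC·A·AC·AC·A·AC·A·AC·AC·A·AC·A·AC·AC·A·AC·AC·A·AC·A·AC
    A ↦ AC
    B ↦ BA
    C ↦ A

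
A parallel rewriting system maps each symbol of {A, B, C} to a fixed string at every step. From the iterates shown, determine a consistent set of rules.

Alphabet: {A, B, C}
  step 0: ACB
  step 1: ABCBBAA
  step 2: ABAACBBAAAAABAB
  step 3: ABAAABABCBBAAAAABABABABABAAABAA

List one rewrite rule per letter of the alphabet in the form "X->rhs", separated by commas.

A->AB, B->AA, C->CBB

  step 2 ⇒ step 3: ABAACBBAAAAABAB ⇒ AB·AA·AB·AB·CBB·AA·AA·AB·AB·AB·AB·AB·AA·AB·AA
    A ↦ AB
    B ↦ AA
    C ↦ CBB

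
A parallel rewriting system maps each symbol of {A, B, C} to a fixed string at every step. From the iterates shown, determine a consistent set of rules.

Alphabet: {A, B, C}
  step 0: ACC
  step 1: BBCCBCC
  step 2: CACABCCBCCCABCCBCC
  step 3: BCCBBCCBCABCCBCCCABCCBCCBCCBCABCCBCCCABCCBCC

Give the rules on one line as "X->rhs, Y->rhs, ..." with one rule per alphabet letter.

A->B, B->CA, C->BCC

  step 2 ⇒ step 3: CACABCCBCCCABCCBCC ⇒ BCC·B·BCC·B·CA·BCC·BCC·CA·BCC·BCC·BCC·B·CA·BCC·BCC·CA·BCC·BCC
    A ↦ B
    B ↦ CA
    C ↦ BCC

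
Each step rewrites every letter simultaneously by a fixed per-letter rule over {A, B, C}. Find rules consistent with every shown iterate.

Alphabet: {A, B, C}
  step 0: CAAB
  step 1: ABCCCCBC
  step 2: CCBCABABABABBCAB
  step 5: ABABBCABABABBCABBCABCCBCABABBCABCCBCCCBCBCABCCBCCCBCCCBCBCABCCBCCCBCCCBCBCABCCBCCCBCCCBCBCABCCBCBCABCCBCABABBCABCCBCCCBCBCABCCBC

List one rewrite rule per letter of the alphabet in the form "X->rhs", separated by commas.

  step 1 ⇒ step 2: ABCCCCBC ⇒ CC·BC·AB·AB·AB·AB·BC·AB
    A ↦ CC
    B ↦ BC
    C ↦ AB

A->CC, B->BC, C->AB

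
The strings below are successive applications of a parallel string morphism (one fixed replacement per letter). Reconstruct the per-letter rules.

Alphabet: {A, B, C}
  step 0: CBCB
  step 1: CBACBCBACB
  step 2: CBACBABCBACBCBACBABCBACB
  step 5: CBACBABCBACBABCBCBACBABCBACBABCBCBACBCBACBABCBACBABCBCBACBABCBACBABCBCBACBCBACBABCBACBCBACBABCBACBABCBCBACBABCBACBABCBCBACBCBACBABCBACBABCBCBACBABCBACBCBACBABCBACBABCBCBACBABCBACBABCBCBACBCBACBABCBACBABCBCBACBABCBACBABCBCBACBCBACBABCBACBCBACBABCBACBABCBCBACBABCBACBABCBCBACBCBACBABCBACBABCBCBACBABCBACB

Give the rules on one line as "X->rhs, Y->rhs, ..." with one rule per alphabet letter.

A->AB, B->CB, C->CBA

  step 1 ⇒ step 2: CBACBCBACB ⇒ CBA·CB·AB·CBA·CB·CBA·CB·AB·CBA·CB
    A ↦ AB
    B ↦ CB
    C ↦ CBA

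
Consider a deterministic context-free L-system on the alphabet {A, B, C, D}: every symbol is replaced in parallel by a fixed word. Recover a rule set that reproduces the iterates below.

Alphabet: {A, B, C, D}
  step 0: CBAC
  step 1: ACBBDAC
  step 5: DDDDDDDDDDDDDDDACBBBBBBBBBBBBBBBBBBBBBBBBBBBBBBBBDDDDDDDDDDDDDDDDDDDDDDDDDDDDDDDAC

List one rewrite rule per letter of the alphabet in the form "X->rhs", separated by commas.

A->D, B->BB, C->AC, D->DD

  step 0 ⇒ step 1: CBAC ⇒ AC·BB·D·AC
    A ↦ D
    B ↦ BB
    C ↦ AC
    D ↦ DD  (constrained at step 1)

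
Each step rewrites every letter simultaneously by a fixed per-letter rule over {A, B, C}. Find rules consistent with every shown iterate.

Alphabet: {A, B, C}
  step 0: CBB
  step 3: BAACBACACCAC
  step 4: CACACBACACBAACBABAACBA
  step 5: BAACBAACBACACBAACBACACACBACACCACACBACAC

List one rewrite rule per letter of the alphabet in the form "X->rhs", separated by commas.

  step 4 ⇒ step 5: CACACBACACBAACBABAACBA ⇒ BA·AC·BA·AC·BA·C·AC·BA·AC·BA·C·AC·AC·BA·C·AC·C·AC·AC·BA·C·AC
    A ↦ AC
    B ↦ C
    C ↦ BA

A->AC, B->C, C->BA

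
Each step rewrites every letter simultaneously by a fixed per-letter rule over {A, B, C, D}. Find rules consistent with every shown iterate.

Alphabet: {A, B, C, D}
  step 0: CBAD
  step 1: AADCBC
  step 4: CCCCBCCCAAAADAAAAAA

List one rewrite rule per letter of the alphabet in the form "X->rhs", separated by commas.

  step 0 ⇒ step 1: CBAD ⇒ AA·D·C·BC
    A ↦ C
    B ↦ D
    C ↦ AA
    D ↦ BC

A->C, B->D, C->AA, D->BC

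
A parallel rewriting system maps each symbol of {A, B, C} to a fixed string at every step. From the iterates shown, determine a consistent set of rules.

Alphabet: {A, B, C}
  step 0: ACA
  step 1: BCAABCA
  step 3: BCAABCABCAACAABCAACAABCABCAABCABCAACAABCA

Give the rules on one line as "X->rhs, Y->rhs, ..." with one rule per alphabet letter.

  step 0 ⇒ step 1: ACA ⇒ BCA·A·BCA
    A ↦ BCA
    C ↦ A
    B ↦ ACA  (constrained at step 1)

A->BCA, B->ACA, C->A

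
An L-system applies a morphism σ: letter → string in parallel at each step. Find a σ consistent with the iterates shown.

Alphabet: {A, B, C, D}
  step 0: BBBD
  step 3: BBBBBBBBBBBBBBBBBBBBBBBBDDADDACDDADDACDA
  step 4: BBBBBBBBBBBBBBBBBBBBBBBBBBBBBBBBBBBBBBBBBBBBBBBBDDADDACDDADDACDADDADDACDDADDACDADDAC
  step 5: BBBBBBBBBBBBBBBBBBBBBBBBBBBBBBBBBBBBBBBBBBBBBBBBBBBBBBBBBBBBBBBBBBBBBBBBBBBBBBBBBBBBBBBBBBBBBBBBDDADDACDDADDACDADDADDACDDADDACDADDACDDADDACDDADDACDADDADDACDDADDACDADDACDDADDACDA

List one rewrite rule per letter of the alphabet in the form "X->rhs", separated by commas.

  step 4 ⇒ step 5: BBBBBBBBBBBBBBBBBBBBBBBBBBBBBBBBBBBBBBBBBBBBBBBBDDADDACDDADDACDADDADDACDDADDACDADDAC ⇒ BB·BB·BB·BB·BB·BB·BB·BB·BB·BB·BB·BB·BB·BB·BB·BB·BB·BB·BB·BB·BB·BB·BB·BB·BB·BB·BB·BB·BB·BB·BB·BB·BB·BB·BB·BB·BB·BB·BB·BB·BB·BB·BB·BB·BB·BB·BB·BB·DDA·DDA·C·DDA·DDA·C·DA·DDA·DDA·C·DDA·DDA·C·DA·DDA·C·DDA·DDA·C·DDA·DDA·C·DA·DDA·DDA·C·DDA·DDA·C·DA·DDA·C·DDA·DDA·C·DA
    A ↦ C
    B ↦ BB
    C ↦ DA
    D ↦ DDA

A->C, B->BB, C->DA, D->DDA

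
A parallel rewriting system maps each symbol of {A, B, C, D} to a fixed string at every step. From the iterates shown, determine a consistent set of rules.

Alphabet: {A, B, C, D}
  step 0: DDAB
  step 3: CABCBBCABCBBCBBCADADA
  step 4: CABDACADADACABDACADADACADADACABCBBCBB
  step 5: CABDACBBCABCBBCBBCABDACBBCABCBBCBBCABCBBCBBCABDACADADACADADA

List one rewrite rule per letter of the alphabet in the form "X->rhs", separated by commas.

  step 4 ⇒ step 5: CABDACADADACABDACADADACADADACABCBBCBB ⇒ CA·B·DA·CB·B·CA·B·CB·B·CB·B·CA·B·DA·CB·B·CA·B·CB·B·CB·B·CA·B·CB·B·CB·B·CA·B·DA·CA·DA·DA·CA·DA·DA
    A ↦ B
    B ↦ DA
    C ↦ CA
    D ↦ CB

A->B, B->DA, C->CA, D->CB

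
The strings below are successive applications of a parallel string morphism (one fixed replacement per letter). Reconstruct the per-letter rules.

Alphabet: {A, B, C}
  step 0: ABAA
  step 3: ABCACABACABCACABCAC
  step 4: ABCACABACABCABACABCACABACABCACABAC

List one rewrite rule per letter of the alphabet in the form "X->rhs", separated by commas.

  step 3 ⇒ step 4: ABCACABACABCACABCAC ⇒ AB·C·AC·AB·AC·AB·C·AB·AC·AB·C·AC·AB·AC·AB·C·AC·AB·AC
    A ↦ AB
    B ↦ C
    C ↦ AC

A->AB, B->C, C->AC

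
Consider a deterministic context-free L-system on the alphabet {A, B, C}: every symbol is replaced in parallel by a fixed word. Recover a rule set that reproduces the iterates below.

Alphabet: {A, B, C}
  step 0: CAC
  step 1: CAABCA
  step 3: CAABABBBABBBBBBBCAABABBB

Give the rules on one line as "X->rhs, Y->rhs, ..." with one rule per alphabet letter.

  step 0 ⇒ step 1: CAC ⇒ CA·AB·CA
    A ↦ AB
    C ↦ CA
    B ↦ BB  (constrained at step 1)

A->AB, B->BB, C->CA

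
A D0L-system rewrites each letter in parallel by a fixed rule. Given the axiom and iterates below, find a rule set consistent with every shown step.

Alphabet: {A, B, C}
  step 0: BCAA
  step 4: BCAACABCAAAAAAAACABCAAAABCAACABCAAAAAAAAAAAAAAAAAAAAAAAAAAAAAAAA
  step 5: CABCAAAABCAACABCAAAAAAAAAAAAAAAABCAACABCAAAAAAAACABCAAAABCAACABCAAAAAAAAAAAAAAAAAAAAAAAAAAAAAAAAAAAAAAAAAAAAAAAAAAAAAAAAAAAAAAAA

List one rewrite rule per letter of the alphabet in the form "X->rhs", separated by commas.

  step 4 ⇒ step 5: BCAACABCAAAAAAAACABCAAAABCAACABCAAAAAAAAAAAAAAAAAAAAAAAAAAAAAAAA ⇒ CA·BC·AA·AA·BC·AA·CA·BC·AA·AA·AA·AA·AA·AA·AA·AA·BC·AA·CA·BC·AA·AA·AA·AA·CA·BC·AA·AA·BC·AA·CA·BC·AA·AA·AA·AA·AA·AA·AA·AA·AA·AA·AA·AA·AA·AA·AA·AA·AA·AA·AA·AA·AA·AA·AA·AA·AA·AA·AA·AA·AA·AA·AA·AA
    A ↦ AA
    B ↦ CA
    C ↦ BC

A->AA, B->CA, C->BC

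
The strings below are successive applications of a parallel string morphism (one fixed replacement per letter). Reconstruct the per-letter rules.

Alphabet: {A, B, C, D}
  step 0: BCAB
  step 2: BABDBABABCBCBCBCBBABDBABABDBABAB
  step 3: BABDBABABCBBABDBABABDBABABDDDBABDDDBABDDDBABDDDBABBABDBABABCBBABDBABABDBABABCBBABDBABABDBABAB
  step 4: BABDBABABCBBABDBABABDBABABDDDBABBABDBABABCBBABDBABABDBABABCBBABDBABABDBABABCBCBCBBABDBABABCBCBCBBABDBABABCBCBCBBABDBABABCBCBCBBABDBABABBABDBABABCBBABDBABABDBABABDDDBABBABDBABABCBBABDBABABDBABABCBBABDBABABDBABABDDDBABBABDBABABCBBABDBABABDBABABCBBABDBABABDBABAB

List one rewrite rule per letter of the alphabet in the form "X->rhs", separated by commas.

  step 3 ⇒ step 4: BABDBABABCBBABDBABABDBABABDDDBABDDDBABDDDBABDDDBABBABDBABABCBBABDBABABDBABABCBBABDBABABDBABAB ⇒ BAB·DBA·BAB·CB·BAB·DBA·BAB·DBA·BAB·DDD·BAB·BAB·DBA·BAB·CB·BAB·DBA·BAB·DBA·BAB·CB·BAB·DBA·BAB·DBA·BAB·CB·CB·CB·BAB·DBA·BAB·CB·CB·CB·BAB·DBA·BAB·CB·CB·CB·BAB·DBA·BAB·CB·CB·CB·BAB·DBA·BAB·BAB·DBA·BAB·CB·BAB·DBA·BAB·DBA·BAB·DDD·BAB·BAB·DBA·BAB·CB·BAB·DBA·BAB·DBA·BAB·CB·BAB·DBA·BAB·DBA·BAB·DDD·BAB·BAB·DBA·BAB·CB·BAB·DBA·BAB·DBA·BAB·CB·BAB·DBA·BAB·DBA·BAB
    A ↦ DBA
    B ↦ BAB
    C ↦ DDD
    D ↦ CB

A->DBA, B->BAB, C->DDD, D->CB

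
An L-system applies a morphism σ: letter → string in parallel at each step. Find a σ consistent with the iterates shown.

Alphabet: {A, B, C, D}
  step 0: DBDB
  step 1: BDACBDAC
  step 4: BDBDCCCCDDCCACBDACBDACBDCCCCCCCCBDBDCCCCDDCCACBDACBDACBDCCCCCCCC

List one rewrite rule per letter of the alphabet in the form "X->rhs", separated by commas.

  step 0 ⇒ step 1: DBDB ⇒ BD·AC·BD·AC
    B ↦ AC
    D ↦ BD
    A ↦ DD  (constrained at step 1)
    C ↦ CC  (constrained at step 1)

A->DD, B->AC, C->CC, D->BD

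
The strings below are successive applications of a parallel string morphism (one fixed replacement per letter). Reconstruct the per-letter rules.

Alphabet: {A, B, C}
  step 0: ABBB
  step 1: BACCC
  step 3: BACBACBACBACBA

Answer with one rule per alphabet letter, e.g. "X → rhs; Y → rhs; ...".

A->BA, B->C, C->BA

  step 0 ⇒ step 1: ABBB ⇒ BA·C·C·C
    A ↦ BA
    B ↦ C
    C ↦ BA  (constrained at step 1)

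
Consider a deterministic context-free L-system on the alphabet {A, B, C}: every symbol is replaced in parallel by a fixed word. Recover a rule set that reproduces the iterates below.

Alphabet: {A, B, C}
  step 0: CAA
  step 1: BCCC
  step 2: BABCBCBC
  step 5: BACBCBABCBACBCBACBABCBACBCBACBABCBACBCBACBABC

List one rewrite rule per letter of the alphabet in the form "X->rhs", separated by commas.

  step 1 ⇒ step 2: BCCC ⇒ BA·BC·BC·BC
    B ↦ BA
    C ↦ BC
  step 0 ⇒ step 1: CAA ⇒ BC·C·C
    A ↦ C

A->C, B->BA, C->BC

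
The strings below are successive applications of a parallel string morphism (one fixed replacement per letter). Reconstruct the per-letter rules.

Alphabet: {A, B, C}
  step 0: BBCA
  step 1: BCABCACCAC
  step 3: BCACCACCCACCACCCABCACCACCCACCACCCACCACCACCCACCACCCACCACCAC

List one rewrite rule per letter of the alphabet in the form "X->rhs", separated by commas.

  step 0 ⇒ step 1: BBCA ⇒ BCA·BCA·CCA·C
    A ↦ C
    B ↦ BCA
    C ↦ CCA

A->C, B->BCA, C->CCA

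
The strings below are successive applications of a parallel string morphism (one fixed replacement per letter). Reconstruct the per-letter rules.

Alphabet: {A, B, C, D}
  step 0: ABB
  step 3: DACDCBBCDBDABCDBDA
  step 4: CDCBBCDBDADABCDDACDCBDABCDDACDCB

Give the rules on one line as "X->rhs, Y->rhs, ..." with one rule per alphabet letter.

  step 3 ⇒ step 4: DACDCBBCDBDABCDBDA ⇒ CD·CB·B·CD·B·DA·DA·B·CD·DA·CD·CB·DA·B·CD·DA·CD·CB
    A ↦ CB
    B ↦ DA
    C ↦ B
    D ↦ CD

A->CB, B->DA, C->B, D->CD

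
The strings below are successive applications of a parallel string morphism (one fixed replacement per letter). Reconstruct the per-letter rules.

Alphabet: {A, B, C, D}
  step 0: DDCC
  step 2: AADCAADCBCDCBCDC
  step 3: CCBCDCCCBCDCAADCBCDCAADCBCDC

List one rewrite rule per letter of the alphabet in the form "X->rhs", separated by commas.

  step 2 ⇒ step 3: AADCAADCBCDCBCDC ⇒ C·C·BC·DC·C·C·BC·DC·AA·DC·BC·DC·AA·DC·BC·DC
    A ↦ C
    B ↦ AA
    C ↦ DC
    D ↦ BC

A->C, B->AA, C->DC, D->BC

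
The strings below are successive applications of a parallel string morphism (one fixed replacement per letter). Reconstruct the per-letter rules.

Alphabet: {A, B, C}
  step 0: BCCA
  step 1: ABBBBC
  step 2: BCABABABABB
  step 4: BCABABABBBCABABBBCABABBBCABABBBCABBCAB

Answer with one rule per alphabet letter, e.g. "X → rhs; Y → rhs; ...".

  step 1 ⇒ step 2: ABBBBC ⇒ BC·AB·AB·AB·AB·B
    A ↦ BC
    B ↦ AB
    C ↦ B

A->BC, B->AB, C->B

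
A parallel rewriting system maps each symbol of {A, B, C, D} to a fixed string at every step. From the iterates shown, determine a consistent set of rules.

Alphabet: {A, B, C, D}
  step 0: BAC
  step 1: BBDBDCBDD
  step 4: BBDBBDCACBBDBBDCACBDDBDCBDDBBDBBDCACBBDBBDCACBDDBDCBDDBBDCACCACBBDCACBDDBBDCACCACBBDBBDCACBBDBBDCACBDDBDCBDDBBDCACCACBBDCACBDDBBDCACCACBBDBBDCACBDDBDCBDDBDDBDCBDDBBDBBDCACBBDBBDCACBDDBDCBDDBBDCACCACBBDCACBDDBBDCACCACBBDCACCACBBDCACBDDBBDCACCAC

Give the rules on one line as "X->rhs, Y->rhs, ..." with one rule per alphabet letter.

A->BDC, B->BBD, C->BDD, D->CAC

  step 0 ⇒ step 1: BAC ⇒ BBD·BDC·BDD
    A ↦ BDC
    B ↦ BBD
    C ↦ BDD
    D ↦ CAC  (constrained at step 1)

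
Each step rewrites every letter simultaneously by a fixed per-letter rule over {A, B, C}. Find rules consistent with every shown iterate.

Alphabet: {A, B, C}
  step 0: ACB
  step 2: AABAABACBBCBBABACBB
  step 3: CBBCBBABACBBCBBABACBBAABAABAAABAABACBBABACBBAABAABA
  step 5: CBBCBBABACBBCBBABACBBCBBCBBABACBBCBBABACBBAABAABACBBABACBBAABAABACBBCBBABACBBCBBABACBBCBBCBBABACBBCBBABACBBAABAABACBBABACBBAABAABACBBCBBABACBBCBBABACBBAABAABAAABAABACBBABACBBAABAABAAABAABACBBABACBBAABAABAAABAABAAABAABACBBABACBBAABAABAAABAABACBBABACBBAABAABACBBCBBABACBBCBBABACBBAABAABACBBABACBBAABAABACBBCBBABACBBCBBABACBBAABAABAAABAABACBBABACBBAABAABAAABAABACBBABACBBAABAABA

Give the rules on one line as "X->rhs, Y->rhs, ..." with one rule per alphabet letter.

  step 2 ⇒ step 3: AABAABACBBCBBABACBB ⇒ CBB·CBB·ABA·CBB·CBB·ABA·CBB·A·ABA·ABA·A·ABA·ABA·CBB·ABA·CBB·A·ABA·ABA
    A ↦ CBB
    B ↦ ABA
    C ↦ A

A->CBB, B->ABA, C->A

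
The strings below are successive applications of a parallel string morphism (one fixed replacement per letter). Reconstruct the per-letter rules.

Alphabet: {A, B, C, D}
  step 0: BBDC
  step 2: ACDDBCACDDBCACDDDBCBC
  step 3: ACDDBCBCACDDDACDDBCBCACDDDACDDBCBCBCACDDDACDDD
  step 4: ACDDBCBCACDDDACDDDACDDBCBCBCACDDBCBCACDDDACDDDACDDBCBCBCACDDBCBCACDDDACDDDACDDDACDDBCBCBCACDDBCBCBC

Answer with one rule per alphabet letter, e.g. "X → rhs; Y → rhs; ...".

  step 3 ⇒ step 4: ACDDBCBCACDDDACDDBCBCACDDDACDDBCBCBCACDDDACDDD ⇒ AC·DD·BC·BC·ACD·DD·ACD·DD·AC·DD·BC·BC·BC·AC·DD·BC·BC·ACD·DD·ACD·DD·AC·DD·BC·BC·BC·AC·DD·BC·BC·ACD·DD·ACD·DD·ACD·DD·AC·DD·BC·BC·BC·AC·DD·BC·BC·BC
    A ↦ AC
    B ↦ ACD
    C ↦ DD
    D ↦ BC

A->AC, B->ACD, C->DD, D->BC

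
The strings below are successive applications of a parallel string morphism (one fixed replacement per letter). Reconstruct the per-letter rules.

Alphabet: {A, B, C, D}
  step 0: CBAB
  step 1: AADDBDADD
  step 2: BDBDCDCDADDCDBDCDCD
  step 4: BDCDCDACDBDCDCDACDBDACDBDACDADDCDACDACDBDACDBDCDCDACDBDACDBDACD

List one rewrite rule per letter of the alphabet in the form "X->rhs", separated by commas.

  step 1 ⇒ step 2: AADDBDADD ⇒ BD·BD·CD·CD·ADD·CD·BD·CD·CD
    A ↦ BD
    B ↦ ADD
    D ↦ CD
  step 0 ⇒ step 1: CBAB ⇒ A·ADD·BD·ADD
    C ↦ A

A->BD, B->ADD, C->A, D->CD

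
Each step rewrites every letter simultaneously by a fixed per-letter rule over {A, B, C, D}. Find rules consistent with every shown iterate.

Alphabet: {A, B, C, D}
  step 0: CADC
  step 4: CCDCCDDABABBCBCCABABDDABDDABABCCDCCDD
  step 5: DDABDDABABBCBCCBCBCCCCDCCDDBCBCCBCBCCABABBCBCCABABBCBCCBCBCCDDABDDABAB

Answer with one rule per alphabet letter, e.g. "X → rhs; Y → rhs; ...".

  step 4 ⇒ step 5: CCDCCDDABABBCBCCABABDDABDDABABCCDCCDD ⇒ D·D·AB·D·D·AB·AB·BCB·CC·BCB·CC·CC·D·CC·D·D·BCB·CC·BCB·CC·AB·AB·BCB·CC·AB·AB·BCB·CC·BCB·CC·D·D·AB·D·D·AB·AB
    A ↦ BCB
    B ↦ CC
    C ↦ D
    D ↦ AB

A->BCB, B->CC, C->D, D->AB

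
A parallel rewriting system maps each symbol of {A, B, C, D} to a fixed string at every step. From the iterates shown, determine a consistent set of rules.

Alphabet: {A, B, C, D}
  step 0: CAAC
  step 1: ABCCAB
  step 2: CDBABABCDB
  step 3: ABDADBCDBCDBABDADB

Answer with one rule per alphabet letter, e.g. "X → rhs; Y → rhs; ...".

A->C, B->DB, C->AB, D->DA

  step 2 ⇒ step 3: CDBABABCDB ⇒ AB·DA·DB·C·DB·C·DB·AB·DA·DB
    A ↦ C
    B ↦ DB
    C ↦ AB
    D ↦ DA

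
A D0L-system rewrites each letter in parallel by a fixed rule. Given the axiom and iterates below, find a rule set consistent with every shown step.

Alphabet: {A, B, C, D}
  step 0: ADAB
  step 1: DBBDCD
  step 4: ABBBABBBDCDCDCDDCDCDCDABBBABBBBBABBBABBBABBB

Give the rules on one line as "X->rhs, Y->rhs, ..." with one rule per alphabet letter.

  step 0 ⇒ step 1: ADAB ⇒ D·BB·D·CD
    A ↦ D
    B ↦ CD
    D ↦ BB
    C ↦ AB  (constrained at step 1)

A->D, B->CD, C->AB, D->BB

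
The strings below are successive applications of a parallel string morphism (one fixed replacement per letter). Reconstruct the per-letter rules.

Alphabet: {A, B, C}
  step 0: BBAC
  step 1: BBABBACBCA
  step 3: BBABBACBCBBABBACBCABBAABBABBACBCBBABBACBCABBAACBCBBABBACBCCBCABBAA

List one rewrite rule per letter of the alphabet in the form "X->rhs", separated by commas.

  step 0 ⇒ step 1: BBAC ⇒ BBA·BBA·CBC·A
    A ↦ CBC
    B ↦ BBA
    C ↦ A

A->CBC, B->BBA, C->A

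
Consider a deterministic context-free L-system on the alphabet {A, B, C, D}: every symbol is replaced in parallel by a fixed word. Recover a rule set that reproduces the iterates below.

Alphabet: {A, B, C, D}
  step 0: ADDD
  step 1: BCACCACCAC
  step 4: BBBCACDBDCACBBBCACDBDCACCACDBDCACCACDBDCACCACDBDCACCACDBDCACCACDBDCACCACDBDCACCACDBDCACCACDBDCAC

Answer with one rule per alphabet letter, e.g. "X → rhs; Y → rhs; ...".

A->B, B->DBD, C->B, D->CAC

  step 0 ⇒ step 1: ADDD ⇒ B·CAC·CAC·CAC
    A ↦ B
    D ↦ CAC
    B ↦ DBD  (constrained at step 1)
    C ↦ B  (constrained at step 1)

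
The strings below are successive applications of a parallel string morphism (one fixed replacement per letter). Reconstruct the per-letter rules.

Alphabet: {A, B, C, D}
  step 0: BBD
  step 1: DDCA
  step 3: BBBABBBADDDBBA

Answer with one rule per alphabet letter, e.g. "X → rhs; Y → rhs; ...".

  step 0 ⇒ step 1: BBD ⇒ D·D·CA
    B ↦ D
    D ↦ CA
    A ↦ BBA  (constrained at step 1)
    C ↦ B  (constrained at step 1)

A->BBA, B->D, C->B, D->CA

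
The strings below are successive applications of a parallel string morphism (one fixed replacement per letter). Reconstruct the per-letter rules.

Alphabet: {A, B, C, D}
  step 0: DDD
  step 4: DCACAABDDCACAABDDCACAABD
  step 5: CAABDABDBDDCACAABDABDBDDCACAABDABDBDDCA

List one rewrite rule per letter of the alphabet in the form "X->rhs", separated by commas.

  step 4 ⇒ step 5: DCACAABDDCACAABDDCACAABD ⇒ CA·A·BD·A·BD·BD·D·CA·CA·A·BD·A·BD·BD·D·CA·CA·A·BD·A·BD·BD·D·CA
    A ↦ BD
    B ↦ D
    C ↦ A
    D ↦ CA

A->BD, B->D, C->A, D->CA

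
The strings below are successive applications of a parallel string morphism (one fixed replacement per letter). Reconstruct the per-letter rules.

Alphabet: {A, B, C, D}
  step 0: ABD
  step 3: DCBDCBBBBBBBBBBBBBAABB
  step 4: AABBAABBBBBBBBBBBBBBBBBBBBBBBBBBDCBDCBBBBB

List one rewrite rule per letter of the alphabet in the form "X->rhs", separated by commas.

A->DCB, B->BB, C->A, D->A

  step 3 ⇒ step 4: DCBDCBBBBBBBBBBBBBAABB ⇒ A·A·BB·A·A·BB·BB·BB·BB·BB·BB·BB·BB·BB·BB·BB·BB·BB·DCB·DCB·BB·BB
    A ↦ DCB
    B ↦ BB
    C ↦ A
    D ↦ A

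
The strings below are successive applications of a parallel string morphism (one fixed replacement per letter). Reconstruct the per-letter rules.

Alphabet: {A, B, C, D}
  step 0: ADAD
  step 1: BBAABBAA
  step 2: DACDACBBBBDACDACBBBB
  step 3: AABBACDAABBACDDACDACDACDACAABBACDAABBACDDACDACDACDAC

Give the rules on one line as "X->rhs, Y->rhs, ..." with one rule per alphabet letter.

A->BB, B->DAC, C->ACD, D->AA

  step 2 ⇒ step 3: DACDACBBBBDACDACBBBB ⇒ AA·BB·ACD·AA·BB·ACD·DAC·DAC·DAC·DAC·AA·BB·ACD·AA·BB·ACD·DAC·DAC·DAC·DAC
    A ↦ BB
    B ↦ DAC
    C ↦ ACD
    D ↦ AA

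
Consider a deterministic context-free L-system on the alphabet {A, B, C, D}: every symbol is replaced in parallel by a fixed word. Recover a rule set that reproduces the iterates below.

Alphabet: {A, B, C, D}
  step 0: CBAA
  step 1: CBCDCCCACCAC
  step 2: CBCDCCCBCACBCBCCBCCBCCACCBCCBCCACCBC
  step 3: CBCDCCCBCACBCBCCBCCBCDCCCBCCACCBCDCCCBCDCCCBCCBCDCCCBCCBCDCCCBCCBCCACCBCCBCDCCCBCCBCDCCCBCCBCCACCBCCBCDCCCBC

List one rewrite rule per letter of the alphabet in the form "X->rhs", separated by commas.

  step 2 ⇒ step 3: CBCDCCCBCACBCBCCBCCBCCACCBCCBCCACCBC ⇒ CBC·DCC·CBC·ACB·CBC·CBC·CBC·DCC·CBC·CAC·CBC·DCC·CBC·DCC·CBC·CBC·DCC·CBC·CBC·DCC·CBC·CBC·CAC·CBC·CBC·DCC·CBC·CBC·DCC·CBC·CBC·CAC·CBC·CBC·DCC·CBC
    A ↦ CAC
    B ↦ DCC
    C ↦ CBC
    D ↦ ACB

A->CAC, B->DCC, C->CBC, D->ACB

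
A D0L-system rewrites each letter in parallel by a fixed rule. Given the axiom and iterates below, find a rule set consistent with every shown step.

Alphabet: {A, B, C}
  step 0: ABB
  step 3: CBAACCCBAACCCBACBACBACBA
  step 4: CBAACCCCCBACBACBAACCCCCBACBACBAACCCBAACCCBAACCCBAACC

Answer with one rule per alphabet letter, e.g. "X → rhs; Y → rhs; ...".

A->CC, B->A, C->CBA

  step 3 ⇒ step 4: CBAACCCBAACCCBACBACBACBA ⇒ CBA·A·CC·CC·CBA·CBA·CBA·A·CC·CC·CBA·CBA·CBA·A·CC·CBA·A·CC·CBA·A·CC·CBA·A·CC
    A ↦ CC
    B ↦ A
    C ↦ CBA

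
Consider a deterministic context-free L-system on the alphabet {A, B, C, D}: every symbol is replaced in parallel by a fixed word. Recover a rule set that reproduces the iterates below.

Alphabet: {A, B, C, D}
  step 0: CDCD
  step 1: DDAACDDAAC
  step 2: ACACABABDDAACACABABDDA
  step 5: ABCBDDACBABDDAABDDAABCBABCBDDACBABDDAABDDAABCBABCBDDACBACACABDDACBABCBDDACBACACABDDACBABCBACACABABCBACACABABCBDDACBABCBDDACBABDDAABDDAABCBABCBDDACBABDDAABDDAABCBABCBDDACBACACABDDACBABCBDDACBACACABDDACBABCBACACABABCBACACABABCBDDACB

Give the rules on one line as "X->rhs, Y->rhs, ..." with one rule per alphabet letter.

  step 1 ⇒ step 2: DDAACDDAAC ⇒ AC·AC·AB·AB·DDA·AC·AC·AB·AB·DDA
    A ↦ AB
    C ↦ DDA
    D ↦ AC
    B ↦ CB  (constrained at step 2)

A->AB, B->CB, C->DDA, D->AC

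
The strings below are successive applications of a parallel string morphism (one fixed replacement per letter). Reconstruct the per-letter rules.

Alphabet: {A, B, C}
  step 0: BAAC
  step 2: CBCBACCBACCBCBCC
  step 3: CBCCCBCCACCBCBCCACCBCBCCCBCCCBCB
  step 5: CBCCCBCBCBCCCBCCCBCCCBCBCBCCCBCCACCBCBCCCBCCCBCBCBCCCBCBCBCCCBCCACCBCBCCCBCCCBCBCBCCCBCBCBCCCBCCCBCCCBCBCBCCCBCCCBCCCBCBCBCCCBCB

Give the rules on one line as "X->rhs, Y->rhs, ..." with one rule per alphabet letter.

A->AC, B->CC, C->CB

  step 2 ⇒ step 3: CBCBACCBACCBCBCC ⇒ CB·CC·CB·CC·AC·CB·CB·CC·AC·CB·CB·CC·CB·CC·CB·CB
    A ↦ AC
    B ↦ CC
    C ↦ CB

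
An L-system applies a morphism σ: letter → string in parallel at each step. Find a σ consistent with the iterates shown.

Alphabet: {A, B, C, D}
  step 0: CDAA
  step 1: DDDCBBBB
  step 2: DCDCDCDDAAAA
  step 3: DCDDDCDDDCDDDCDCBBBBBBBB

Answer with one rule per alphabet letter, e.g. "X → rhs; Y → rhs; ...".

  step 2 ⇒ step 3: DCDCDCDDAAAA ⇒ DC·DD·DC·DD·DC·DD·DC·DC·BB·BB·BB·BB
    A ↦ BB
    C ↦ DD
    D ↦ DC
  step 1 ⇒ step 2: DDDCBBBB ⇒ DC·DC·DC·DD·A·A·A·A
    B ↦ A

A->BB, B->A, C->DD, D->DC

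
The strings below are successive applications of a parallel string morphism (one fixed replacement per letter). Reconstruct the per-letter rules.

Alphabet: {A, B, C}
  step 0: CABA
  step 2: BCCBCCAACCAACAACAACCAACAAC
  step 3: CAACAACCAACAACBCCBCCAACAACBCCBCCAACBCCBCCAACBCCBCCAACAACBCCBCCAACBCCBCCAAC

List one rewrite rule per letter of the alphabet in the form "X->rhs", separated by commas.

A->BCC, B->C, C->AAC

  step 2 ⇒ step 3: BCCBCCAACCAACAACAACCAACAAC ⇒ C·AAC·AAC·C·AAC·AAC·BCC·BCC·AAC·AAC·BCC·BCC·AAC·BCC·BCC·AAC·BCC·BCC·AAC·AAC·BCC·BCC·AAC·BCC·BCC·AAC
    A ↦ BCC
    B ↦ C
    C ↦ AAC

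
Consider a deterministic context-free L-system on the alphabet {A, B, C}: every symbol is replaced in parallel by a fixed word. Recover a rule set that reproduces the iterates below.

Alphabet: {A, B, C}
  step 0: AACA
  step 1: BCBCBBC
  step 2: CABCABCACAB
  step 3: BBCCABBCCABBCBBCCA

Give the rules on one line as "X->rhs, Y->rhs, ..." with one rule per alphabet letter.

A->BC, B->CA, C->B

  step 2 ⇒ step 3: CABCABCACAB ⇒ B·BC·CA·B·BC·CA·B·BC·B·BC·CA
    A ↦ BC
    B ↦ CA
    C ↦ B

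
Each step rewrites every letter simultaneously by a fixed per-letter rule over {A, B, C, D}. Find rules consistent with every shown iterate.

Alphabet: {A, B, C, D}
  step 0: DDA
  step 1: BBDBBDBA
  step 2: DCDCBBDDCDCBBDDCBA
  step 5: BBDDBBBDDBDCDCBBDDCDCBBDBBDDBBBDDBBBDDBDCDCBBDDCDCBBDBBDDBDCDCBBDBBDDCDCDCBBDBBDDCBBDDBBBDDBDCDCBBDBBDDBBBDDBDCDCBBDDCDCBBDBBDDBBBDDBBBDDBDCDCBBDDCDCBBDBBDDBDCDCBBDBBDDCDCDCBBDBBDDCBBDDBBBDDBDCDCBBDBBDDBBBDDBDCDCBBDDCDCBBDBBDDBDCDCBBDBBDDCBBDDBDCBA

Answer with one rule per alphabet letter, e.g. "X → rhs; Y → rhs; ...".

A->BA, B->DC, C->DB, D->BBD

  step 1 ⇒ step 2: BBDBBDBA ⇒ DC·DC·BBD·DC·DC·BBD·DC·BA
    A ↦ BA
    B ↦ DC
    D ↦ BBD
    C ↦ DB  (constrained at step 2)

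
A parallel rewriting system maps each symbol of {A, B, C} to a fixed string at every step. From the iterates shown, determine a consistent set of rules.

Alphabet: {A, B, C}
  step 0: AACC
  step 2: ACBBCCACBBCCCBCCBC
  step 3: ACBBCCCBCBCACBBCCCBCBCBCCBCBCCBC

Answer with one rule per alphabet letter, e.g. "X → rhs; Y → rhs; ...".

  step 2 ⇒ step 3: ACBBCCACBBCCCBCCBC ⇒ ACB·BC·C·C·BC·BC·ACB·BC·C·C·BC·BC·BC·C·BC·BC·C·BC
    A ↦ ACB
    B ↦ C
    C ↦ BC

A->ACB, B->C, C->BC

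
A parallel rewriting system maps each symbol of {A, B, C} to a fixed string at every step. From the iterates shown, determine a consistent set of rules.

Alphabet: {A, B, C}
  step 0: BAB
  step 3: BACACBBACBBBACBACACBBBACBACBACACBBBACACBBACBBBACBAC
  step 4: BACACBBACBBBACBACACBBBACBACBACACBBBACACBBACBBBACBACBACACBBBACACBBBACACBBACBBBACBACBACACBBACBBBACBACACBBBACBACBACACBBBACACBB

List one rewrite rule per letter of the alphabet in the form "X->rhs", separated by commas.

  step 3 ⇒ step 4: BACACBBACBBBACBACACBBBACBACBACACBBBACACBBACBBBACBAC ⇒ BAC·ACB·B·ACB·B·BAC·BAC·ACB·B·BAC·BAC·BAC·ACB·B·BAC·ACB·B·ACB·B·BAC·BAC·BAC·ACB·B·BAC·ACB·B·BAC·ACB·B·ACB·B·BAC·BAC·BAC·ACB·B·ACB·B·BAC·BAC·ACB·B·BAC·BAC·BAC·ACB·B·BAC·ACB·B
    A ↦ ACB
    B ↦ BAC
    C ↦ B

A->ACB, B->BAC, C->B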